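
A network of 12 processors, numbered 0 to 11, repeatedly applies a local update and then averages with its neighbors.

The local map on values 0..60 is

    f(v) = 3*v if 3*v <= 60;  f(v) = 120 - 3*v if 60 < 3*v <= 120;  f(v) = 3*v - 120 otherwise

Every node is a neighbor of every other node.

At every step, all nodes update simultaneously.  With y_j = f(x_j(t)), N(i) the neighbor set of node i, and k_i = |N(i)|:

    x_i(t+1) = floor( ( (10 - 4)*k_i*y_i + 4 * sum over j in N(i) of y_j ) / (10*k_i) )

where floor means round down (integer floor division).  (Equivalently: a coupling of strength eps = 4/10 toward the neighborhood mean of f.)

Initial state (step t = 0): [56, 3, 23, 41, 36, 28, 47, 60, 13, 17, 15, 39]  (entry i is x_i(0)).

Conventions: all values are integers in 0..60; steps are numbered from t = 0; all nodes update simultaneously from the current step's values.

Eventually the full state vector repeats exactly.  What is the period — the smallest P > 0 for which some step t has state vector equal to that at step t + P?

Simulating step by step:
t=0: [56, 3, 23, 41, 36, 28, 47, 60, 13, 17, 15, 39]
t=1: [40, 18, 42, 15, 20, 34, 25, 47, 35, 42, 39, 15]
t=2: [11, 42, 14, 36, 45, 21, 36, 23, 20, 14, 13, 36]
t=3: [32, 17, 37, 20, 22, 45, 20, 42, 47, 37, 35, 20]
t=4: [27, 42, 19, 47, 44, 22, 47, 17, 25, 19, 22, 47]
t=5: [37, 19, 48, 27, 22, 46, 27, 44, 41, 48, 46, 27]
t=6: [17, 44, 25, 34, 42, 22, 34, 18, 13, 25, 22, 34]
t=7: [43, 21, 40, 25, 18, 45, 25, 45, 37, 40, 45, 25]
t=8: [16, 43, 11, 36, 41, 19, 36, 19, 16, 11, 19, 36]
t=9: [40, 18, 32, 20, 15, 45, 20, 45, 40, 32, 45, 20]
t=10: [13, 43, 27, 47, 38, 21, 47, 21, 13, 27, 21, 47]
t=11: [36, 19, 36, 26, 18, 46, 26, 46, 36, 36, 46, 26]
t=12: [19, 44, 19, 36, 42, 22, 36, 22, 19, 19, 22, 36]
t=13: [48, 22, 48, 22, 19, 46, 22, 46, 48, 48, 46, 22]
t=14: [28, 45, 28, 45, 47, 25, 45, 25, 28, 28, 25, 45]
t=15: [33, 21, 33, 21, 24, 38, 21, 38, 33, 33, 38, 21]
t=16: [25, 45, 25, 45, 40, 17, 45, 17, 25, 25, 17, 45]
t=17: [39, 22, 39, 22, 14, 43, 22, 43, 39, 39, 43, 22]
t=18: [12, 41, 12, 41, 34, 15, 41, 15, 12, 12, 15, 41]
t=19: [31, 12, 31, 12, 21, 36, 12, 36, 31, 31, 36, 12]
t=20: [27, 32, 27, 32, 44, 19, 32, 19, 27, 27, 19, 32]
t=21: [37, 29, 37, 29, 22, 47, 29, 47, 37, 37, 47, 29]
t=22: [15, 28, 15, 28, 40, 22, 28, 22, 15, 15, 22, 28]
t=23: [43, 37, 43, 37, 17, 48, 37, 48, 43, 43, 48, 37]
t=24: [12, 12, 12, 12, 35, 20, 12, 20, 12, 12, 20, 12]
t=25: [37, 37, 37, 37, 26, 51, 37, 51, 37, 37, 51, 37]
t=26: [12, 12, 12, 12, 31, 26, 12, 26, 12, 12, 26, 12]
t=27: [36, 36, 36, 36, 31, 39, 36, 39, 36, 36, 39, 36]
t=28: [11, 11, 11, 11, 20, 6, 11, 6, 11, 11, 6, 11]
t=29: [32, 32, 32, 32, 47, 23, 32, 23, 32, 32, 23, 32]
t=30: [26, 26, 26, 26, 25, 42, 26, 42, 26, 26, 42, 26]
t=31: [38, 38, 38, 38, 39, 17, 38, 17, 38, 38, 17, 38]
t=32: [10, 10, 10, 10, 9, 36, 10, 36, 10, 10, 36, 10]
t=33: [27, 27, 27, 27, 26, 17, 27, 17, 27, 27, 17, 27]
t=34: [40, 40, 40, 40, 42, 47, 40, 47, 40, 40, 47, 40]
t=35: [2, 2, 2, 2, 5, 14, 2, 14, 2, 2, 14, 2]
t=36: [10, 10, 10, 10, 15, 30, 10, 30, 10, 10, 30, 10]
t=37: [30, 30, 30, 30, 39, 30, 30, 30, 30, 30, 30, 30]
t=38: [29, 29, 29, 29, 13, 29, 29, 29, 29, 29, 29, 29]
t=39: [33, 33, 33, 33, 36, 33, 33, 33, 33, 33, 33, 33]
t=40: [20, 20, 20, 20, 15, 20, 20, 20, 20, 20, 20, 20]
t=41: [59, 59, 59, 59, 51, 59, 59, 59, 59, 59, 59, 59]
t=42: [56, 56, 56, 56, 42, 56, 56, 56, 56, 56, 56, 56]
t=43: [46, 46, 46, 46, 22, 46, 46, 46, 46, 46, 46, 46]
t=44: [19, 19, 19, 19, 39, 19, 19, 19, 19, 19, 19, 19]
t=45: [55, 55, 55, 55, 24, 55, 55, 55, 55, 55, 55, 55]
t=46: [45, 45, 45, 45, 46, 45, 45, 45, 45, 45, 45, 45]
t=47: [15, 15, 15, 15, 16, 15, 15, 15, 15, 15, 15, 15]
t=48: [45, 45, 45, 45, 46, 45, 45, 45, 45, 45, 45, 45]

Answer: 2
Key observation: The state at step 46, [45, 45, 45, 45, 46, 45, 45, 45, 45, 45, 45, 45], reappears at step 48 — and no state repeats earlier — so the cycle the system enters has period 2.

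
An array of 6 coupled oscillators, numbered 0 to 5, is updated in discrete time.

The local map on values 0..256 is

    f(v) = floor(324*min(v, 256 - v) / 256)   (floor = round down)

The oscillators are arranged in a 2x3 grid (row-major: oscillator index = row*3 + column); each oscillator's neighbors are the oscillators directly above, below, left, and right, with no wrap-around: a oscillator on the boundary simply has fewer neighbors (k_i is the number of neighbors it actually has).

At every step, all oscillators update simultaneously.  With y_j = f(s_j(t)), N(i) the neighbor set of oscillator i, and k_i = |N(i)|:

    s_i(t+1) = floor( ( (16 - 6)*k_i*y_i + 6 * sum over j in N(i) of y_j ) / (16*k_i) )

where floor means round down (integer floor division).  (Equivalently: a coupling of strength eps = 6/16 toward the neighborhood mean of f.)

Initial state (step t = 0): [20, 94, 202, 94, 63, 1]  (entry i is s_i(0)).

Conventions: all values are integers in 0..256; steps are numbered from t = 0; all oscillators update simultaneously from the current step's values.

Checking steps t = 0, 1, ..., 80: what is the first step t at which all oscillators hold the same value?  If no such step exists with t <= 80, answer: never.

Answer: never
Key observation: The state at step 17 reappears at step 21 — the system is in a cycle of period 4 from step 17 on.  No step 0..21 is synchronized, and the cycle repeats forever, so no step up to 80 (or ever) has all oscillators equal.

Derivation:
t=0: [20, 94, 202, 94, 63, 1]  (not all equal)
t=1: [59, 95, 64, 93, 79, 28]  (not all equal)
t=2: [90, 106, 79, 105, 95, 55]  (not all equal)
t=3: [120, 125, 99, 126, 116, 84]  (not all equal)
t=4: [153, 151, 127, 155, 144, 117]  (not all equal)
t=5: [129, 136, 152, 130, 139, 148]  (not all equal)
t=6: [158, 149, 135, 157, 148, 137]  (not all equal)
t=7: [126, 136, 149, 126, 136, 147]  (not all equal)
t=8: [157, 150, 138, 157, 150, 139]  (not all equal)
t=9: [126, 134, 146, 126, 134, 145]  (not all equal)
t=10: [158, 152, 142, 158, 152, 142]  (not all equal)
t=11: [125, 131, 141, 125, 131, 141]  (not all equal)
t=12: [158, 156, 147, 158, 156, 147]  (not all equal)
t=13: [124, 127, 134, 124, 127, 134]  (not all equal)
t=14: [156, 158, 155, 156, 158, 155]  (not all equal)
t=15: [125, 124, 126, 125, 124, 126]  (not all equal)
t=16: [157, 156, 158, 157, 156, 158]  (not all equal)
t=17: [125, 125, 124, 125, 125, 124]  (not all equal)
t=18: [158, 157, 156, 158, 157, 156]  (not all equal)
t=19: [124, 125, 125, 124, 125, 125]  (not all equal)
t=20: [156, 157, 158, 156, 157, 158]  (not all equal)
t=21: [125, 125, 124, 125, 125, 124]  (not all equal)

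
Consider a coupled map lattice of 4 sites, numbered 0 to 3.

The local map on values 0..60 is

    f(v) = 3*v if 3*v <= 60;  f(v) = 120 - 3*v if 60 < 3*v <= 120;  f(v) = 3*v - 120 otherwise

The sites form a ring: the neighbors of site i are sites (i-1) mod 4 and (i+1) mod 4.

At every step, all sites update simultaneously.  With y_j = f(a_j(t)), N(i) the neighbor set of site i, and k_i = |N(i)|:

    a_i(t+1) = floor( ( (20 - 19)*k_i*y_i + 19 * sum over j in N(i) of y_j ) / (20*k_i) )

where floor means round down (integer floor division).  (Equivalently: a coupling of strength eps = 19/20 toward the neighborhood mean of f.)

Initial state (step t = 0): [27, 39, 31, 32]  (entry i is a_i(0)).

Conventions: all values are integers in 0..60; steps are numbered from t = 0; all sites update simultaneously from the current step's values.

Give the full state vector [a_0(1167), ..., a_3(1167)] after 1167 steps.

Simulating step by step:
t=0: [27, 39, 31, 32]
t=1: [14, 31, 14, 32]
t=2: [26, 41, 26, 41]
t=3: [4, 40, 4, 40]
t=4: [0, 11, 0, 11]
t=5: [31, 1, 31, 1]
t=6: [4, 25, 4, 25]
t=7: [43, 13, 43, 13]
t=8: [37, 10, 37, 10]
t=9: [28, 10, 28, 10]
t=10: [30, 35, 30, 35]
t=11: [15, 29, 15, 29]
t=12: [33, 44, 33, 44]
t=13: [12, 20, 12, 20]
t=14: [58, 37, 58, 37]
t=15: [11, 51, 11, 51]
t=16: [33, 33, 33, 33]
t=17: [21, 21, 21, 21]
t=18: [57, 57, 57, 57]
t=19: [51, 51, 51, 51]
t=20: [33, 33, 33, 33]

Answer: [51, 51, 51, 51]
Key observation: The state at step 16, [33, 33, 33, 33], reappears at step 20: the system is in a cycle of period 4 from step 16 on.  Therefore the state at step 1167 equals the state at step 16 + ((1167 - 16) mod 4) = 19, which is [51, 51, 51, 51].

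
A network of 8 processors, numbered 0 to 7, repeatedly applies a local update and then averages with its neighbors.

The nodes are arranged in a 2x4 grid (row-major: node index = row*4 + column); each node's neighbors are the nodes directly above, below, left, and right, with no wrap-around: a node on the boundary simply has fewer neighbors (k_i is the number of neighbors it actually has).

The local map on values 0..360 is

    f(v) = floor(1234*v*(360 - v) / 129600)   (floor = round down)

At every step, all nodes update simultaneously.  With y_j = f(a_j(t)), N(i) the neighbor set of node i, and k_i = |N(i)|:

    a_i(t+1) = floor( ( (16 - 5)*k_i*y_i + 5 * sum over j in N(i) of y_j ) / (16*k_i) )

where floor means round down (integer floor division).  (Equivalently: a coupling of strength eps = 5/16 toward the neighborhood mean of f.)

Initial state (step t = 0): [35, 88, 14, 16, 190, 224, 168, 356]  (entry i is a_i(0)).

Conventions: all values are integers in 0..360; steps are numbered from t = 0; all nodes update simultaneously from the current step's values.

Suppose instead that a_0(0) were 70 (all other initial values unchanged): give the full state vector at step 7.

Simulating step by step:
t=0: [70, 88, 14, 16, 190, 224, 168, 356]
t=1: [216, 211, 92, 44, 286, 286, 247, 65]
t=2: [281, 281, 233, 155, 215, 217, 246, 187]
t=3: [224, 227, 274, 299, 282, 283, 275, 300]
t=4: [276, 272, 225, 180, 221, 217, 215, 179]
t=5: [232, 239, 285, 305, 281, 287, 296, 306]
t=6: [269, 260, 203, 165, 220, 206, 181, 160]
t=7: [244, 257, 298, 305, 285, 295, 306, 304]

Answer: [244, 257, 298, 305, 285, 295, 306, 304]
Key observation: This trace re-runs the system from the modified initial state.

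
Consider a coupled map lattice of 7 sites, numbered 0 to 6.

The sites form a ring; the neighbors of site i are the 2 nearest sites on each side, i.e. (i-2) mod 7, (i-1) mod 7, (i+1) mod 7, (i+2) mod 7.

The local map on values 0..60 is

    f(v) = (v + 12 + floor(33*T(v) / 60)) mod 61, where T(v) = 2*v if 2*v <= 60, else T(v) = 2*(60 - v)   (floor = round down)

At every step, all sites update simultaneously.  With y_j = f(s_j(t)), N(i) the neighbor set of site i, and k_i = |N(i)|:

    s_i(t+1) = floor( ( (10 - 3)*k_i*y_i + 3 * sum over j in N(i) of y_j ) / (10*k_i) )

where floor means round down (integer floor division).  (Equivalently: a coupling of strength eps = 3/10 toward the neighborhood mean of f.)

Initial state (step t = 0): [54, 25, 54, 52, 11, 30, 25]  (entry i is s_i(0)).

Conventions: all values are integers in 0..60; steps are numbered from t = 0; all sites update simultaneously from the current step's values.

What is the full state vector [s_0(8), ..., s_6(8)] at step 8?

Answer: [41, 22, 43, 43, 22, 41, 42]

Derivation:
t=0: [54, 25, 54, 52, 11, 30, 25]
t=1: [10, 4, 12, 12, 27, 14, 6]
t=2: [32, 23, 33, 33, 15, 36, 24]
t=3: [15, 45, 18, 18, 33, 14, 10]
t=4: [40, 21, 43, 42, 22, 39, 31]
t=5: [16, 42, 18, 18, 44, 16, 19]
t=6: [43, 22, 43, 43, 22, 43, 44]
t=7: [15, 44, 18, 18, 44, 15, 18]
t=8: [41, 22, 43, 43, 22, 41, 42]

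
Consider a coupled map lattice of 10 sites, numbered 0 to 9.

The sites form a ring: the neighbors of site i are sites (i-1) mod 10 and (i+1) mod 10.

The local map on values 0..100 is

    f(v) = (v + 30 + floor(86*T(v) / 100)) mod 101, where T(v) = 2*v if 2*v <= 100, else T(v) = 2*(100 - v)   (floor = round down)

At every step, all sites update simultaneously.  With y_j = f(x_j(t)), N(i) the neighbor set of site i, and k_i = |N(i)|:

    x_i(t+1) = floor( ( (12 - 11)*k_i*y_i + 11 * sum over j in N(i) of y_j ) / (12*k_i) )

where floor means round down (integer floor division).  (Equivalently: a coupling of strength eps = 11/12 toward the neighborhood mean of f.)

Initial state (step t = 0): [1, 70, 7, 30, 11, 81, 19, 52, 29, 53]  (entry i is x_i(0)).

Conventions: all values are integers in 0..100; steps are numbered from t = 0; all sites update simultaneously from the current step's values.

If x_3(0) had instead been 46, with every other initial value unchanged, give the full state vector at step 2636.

Simulating step by step:
t=0: [1, 70, 7, 46, 11, 81, 19, 52, 29, 53]
t=1: [54, 41, 51, 54, 48, 67, 54, 45, 57, 23]
t=2: [65, 61, 52, 61, 57, 59, 52, 59, 70, 63]
t=3: [55, 58, 57, 60, 57, 60, 58, 56, 55, 52]
t=4: [61, 59, 58, 58, 57, 58, 58, 60, 61, 61]
t=5: [57, 58, 58, 59, 59, 59, 58, 57, 57, 57]
t=6: [59, 59, 58, 58, 58, 58, 58, 59, 59, 59]
t=7: [58, 58, 58, 59, 59, 59, 58, 58, 58, 58]
t=8: [59, 59, 58, 58, 58, 58, 58, 59, 59, 59]

Answer: [59, 59, 58, 58, 58, 58, 58, 59, 59, 59]
Key observation: The state at step 6, [59, 59, 58, 58, 58, 58, 58, 59, 59, 59], reappears at step 8: the system is in a cycle of period 2 from step 6 on.  Therefore the state at step 2636 equals the state at step 6 + ((2636 - 6) mod 2) = 6, which is [59, 59, 58, 58, 58, 58, 58, 59, 59, 59].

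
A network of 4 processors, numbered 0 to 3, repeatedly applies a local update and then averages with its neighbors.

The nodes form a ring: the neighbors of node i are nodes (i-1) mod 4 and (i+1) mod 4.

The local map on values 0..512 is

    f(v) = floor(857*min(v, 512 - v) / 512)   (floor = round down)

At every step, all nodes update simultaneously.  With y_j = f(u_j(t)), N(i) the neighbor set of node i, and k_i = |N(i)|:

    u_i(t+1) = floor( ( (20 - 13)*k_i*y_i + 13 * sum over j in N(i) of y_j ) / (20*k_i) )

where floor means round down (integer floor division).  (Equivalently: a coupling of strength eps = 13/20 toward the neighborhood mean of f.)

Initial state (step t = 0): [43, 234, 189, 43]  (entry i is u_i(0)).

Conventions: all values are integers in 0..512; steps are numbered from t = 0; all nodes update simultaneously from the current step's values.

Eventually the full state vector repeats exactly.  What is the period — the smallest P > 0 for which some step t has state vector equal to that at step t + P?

Simulating step by step:
t=0: [43, 234, 189, 43]
t=1: [175, 262, 260, 150]
t=2: [319, 378, 364, 319]
t=3: [290, 263, 264, 298]
t=4: [381, 401, 396, 380]
t=5: [208, 198, 199, 211]
t=6: [344, 337, 338, 344]
t=7: [284, 288, 288, 284]
t=8: [378, 376, 376, 378]
t=9: [224, 226, 226, 224]
t=10: [375, 376, 376, 375]
t=11: [228, 227, 227, 228]
t=12: [380, 379, 379, 380]
t=13: [220, 221, 221, 220]
t=14: [368, 368, 368, 368]
t=15: [241, 241, 241, 241]
t=16: [403, 403, 403, 403]
t=17: [182, 182, 182, 182]
t=18: [304, 304, 304, 304]
t=19: [348, 348, 348, 348]
t=20: [274, 274, 274, 274]
t=21: [398, 398, 398, 398]
t=22: [190, 190, 190, 190]
t=23: [318, 318, 318, 318]
t=24: [324, 324, 324, 324]
t=25: [314, 314, 314, 314]
t=26: [331, 331, 331, 331]
t=27: [302, 302, 302, 302]
t=28: [351, 351, 351, 351]
t=29: [269, 269, 269, 269]
t=30: [406, 406, 406, 406]
t=31: [177, 177, 177, 177]
t=32: [296, 296, 296, 296]
t=33: [361, 361, 361, 361]
t=34: [252, 252, 252, 252]
t=35: [421, 421, 421, 421]
t=36: [152, 152, 152, 152]
t=37: [254, 254, 254, 254]
t=38: [425, 425, 425, 425]
t=39: [145, 145, 145, 145]
t=40: [242, 242, 242, 242]
t=41: [405, 405, 405, 405]
t=42: [179, 179, 179, 179]
t=43: [299, 299, 299, 299]
t=44: [356, 356, 356, 356]
t=45: [261, 261, 261, 261]
t=46: [420, 420, 420, 420]
t=47: [153, 153, 153, 153]
t=48: [256, 256, 256, 256]
t=49: [428, 428, 428, 428]
t=50: [140, 140, 140, 140]
t=51: [234, 234, 234, 234]
t=52: [391, 391, 391, 391]
t=53: [202, 202, 202, 202]
t=54: [338, 338, 338, 338]
t=55: [291, 291, 291, 291]
t=56: [369, 369, 369, 369]
t=57: [239, 239, 239, 239]
t=58: [400, 400, 400, 400]
t=59: [187, 187, 187, 187]
t=60: [313, 313, 313, 313]
t=61: [333, 333, 333, 333]
t=62: [299, 299, 299, 299]

Answer: 19
Key observation: The state at step 43, [299, 299, 299, 299], reappears at step 62 — and no state repeats earlier — so the cycle the system enters has period 19.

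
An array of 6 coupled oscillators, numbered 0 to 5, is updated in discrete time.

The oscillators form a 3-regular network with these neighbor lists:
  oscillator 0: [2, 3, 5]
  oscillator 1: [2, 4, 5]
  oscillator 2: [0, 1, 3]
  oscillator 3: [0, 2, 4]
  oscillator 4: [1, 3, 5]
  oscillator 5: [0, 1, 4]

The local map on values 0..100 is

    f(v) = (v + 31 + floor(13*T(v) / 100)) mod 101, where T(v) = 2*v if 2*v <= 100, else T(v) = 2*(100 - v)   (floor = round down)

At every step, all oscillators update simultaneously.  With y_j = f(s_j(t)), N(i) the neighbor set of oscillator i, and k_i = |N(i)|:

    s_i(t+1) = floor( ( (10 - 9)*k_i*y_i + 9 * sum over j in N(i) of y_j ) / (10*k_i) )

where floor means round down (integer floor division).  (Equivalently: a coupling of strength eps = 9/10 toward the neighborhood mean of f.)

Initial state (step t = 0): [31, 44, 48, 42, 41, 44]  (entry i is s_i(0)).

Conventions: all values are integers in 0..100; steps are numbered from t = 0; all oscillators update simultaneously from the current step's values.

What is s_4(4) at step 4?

Simulating step by step:
t=0: [31, 44, 48, 42, 41, 44]
t=1: [85, 86, 80, 81, 84, 80]
t=2: [15, 16, 17, 16, 16, 18]
t=3: [51, 51, 50, 50, 51, 50]
t=4: [94, 94, 94, 94, 94, 94]

Answer: s_4(4) = 94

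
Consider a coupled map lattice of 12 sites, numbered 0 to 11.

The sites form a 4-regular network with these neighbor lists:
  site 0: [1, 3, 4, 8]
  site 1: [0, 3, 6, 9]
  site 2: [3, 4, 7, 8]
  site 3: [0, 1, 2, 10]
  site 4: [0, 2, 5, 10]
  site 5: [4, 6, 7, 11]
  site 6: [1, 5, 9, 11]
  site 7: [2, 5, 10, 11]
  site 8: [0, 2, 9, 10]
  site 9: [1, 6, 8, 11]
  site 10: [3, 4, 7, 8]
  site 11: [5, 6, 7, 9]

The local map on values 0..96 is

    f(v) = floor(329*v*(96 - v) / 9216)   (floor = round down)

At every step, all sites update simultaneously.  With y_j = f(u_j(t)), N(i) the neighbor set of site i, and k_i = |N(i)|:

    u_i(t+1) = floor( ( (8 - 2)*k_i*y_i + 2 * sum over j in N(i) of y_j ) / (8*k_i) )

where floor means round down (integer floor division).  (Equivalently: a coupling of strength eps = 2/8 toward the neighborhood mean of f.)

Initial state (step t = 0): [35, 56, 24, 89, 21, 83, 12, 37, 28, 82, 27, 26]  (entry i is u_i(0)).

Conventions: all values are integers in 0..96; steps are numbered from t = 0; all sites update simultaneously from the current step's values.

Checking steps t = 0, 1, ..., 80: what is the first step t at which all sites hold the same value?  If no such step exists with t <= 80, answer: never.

Simulating step by step:
t=0: [35, 56, 24, 89, 21, 83, 12, 37, 28, 82, 27, 26]  (not all equal)
t=1: [71, 70, 59, 34, 57, 43, 40, 72, 65, 45, 63, 59]  (not all equal)
t=2: [65, 66, 75, 73, 77, 79, 78, 65, 71, 78, 73, 76]  (not all equal)
t=3: [68, 66, 57, 60, 53, 49, 51, 66, 62, 52, 59, 54]  (not all equal)
t=4: [69, 71, 78, 76, 79, 81, 80, 72, 75, 79, 76, 79]  (not all equal)
t=5: [63, 60, 51, 55, 48, 44, 46, 57, 55, 48, 54, 47]  (not all equal)
t=6: [75, 77, 80, 79, 81, 81, 81, 79, 79, 81, 80, 81]  (not all equal)
t=7: [53, 50, 45, 47, 44, 43, 43, 46, 47, 43, 45, 43]  (not all equal)
t=8: [81, 81, 81, 81, 81, 81, 81, 81, 81, 81, 81, 81]  (all equal)

Answer: 8
Key observation: Synchronization is absorbing here: once all sites are equal they stay equal, and step 8 is the first all-equal step.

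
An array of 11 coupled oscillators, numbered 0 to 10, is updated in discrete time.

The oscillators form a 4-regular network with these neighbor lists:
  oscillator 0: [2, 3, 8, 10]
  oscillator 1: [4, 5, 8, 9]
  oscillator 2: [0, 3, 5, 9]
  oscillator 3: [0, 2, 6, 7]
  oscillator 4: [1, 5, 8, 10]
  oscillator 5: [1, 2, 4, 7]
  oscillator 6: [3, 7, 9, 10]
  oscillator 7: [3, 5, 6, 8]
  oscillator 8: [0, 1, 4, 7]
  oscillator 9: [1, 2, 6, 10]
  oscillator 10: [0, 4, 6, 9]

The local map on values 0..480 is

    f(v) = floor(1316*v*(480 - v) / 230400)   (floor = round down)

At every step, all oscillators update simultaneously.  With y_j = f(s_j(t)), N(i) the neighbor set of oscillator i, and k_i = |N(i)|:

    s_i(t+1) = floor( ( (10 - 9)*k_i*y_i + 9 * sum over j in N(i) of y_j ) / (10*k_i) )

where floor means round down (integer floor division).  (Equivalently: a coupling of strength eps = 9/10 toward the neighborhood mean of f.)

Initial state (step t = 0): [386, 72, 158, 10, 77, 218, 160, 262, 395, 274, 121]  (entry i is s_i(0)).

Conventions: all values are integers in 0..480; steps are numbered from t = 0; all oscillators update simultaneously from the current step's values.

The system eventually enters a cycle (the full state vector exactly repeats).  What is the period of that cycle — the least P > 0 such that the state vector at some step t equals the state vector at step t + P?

Answer: 2
Key observation: The state at step 13, [304, 304, 304, 304, 304, 304, 304, 304, 304, 304, 304], reappears at step 15 — and no state repeats earlier — so the cycle the system enters has period 2.

Derivation:
t=0: [386, 72, 158, 10, 77, 218, 160, 262, 395, 274, 121]
t=1: [190, 245, 227, 253, 227, 248, 236, 220, 216, 256, 249]
t=2: [325, 327, 324, 324, 327, 327, 327, 327, 324, 327, 324]
t=3: [287, 285, 286, 286, 286, 285, 286, 286, 285, 286, 285]
t=4: [316, 316, 316, 316, 316, 316, 316, 316, 316, 316, 316]
t=5: [296, 296, 296, 296, 296, 296, 296, 296, 296, 296, 296]
t=6: [311, 311, 311, 311, 311, 311, 311, 311, 311, 311, 311]
t=7: [300, 300, 300, 300, 300, 300, 300, 300, 300, 300, 300]
t=8: [308, 308, 308, 308, 308, 308, 308, 308, 308, 308, 308]
t=9: [302, 302, 302, 302, 302, 302, 302, 302, 302, 302, 302]
t=10: [307, 307, 307, 307, 307, 307, 307, 307, 307, 307, 307]
t=11: [303, 303, 303, 303, 303, 303, 303, 303, 303, 303, 303]
t=12: [306, 306, 306, 306, 306, 306, 306, 306, 306, 306, 306]
t=13: [304, 304, 304, 304, 304, 304, 304, 304, 304, 304, 304]
t=14: [305, 305, 305, 305, 305, 305, 305, 305, 305, 305, 305]
t=15: [304, 304, 304, 304, 304, 304, 304, 304, 304, 304, 304]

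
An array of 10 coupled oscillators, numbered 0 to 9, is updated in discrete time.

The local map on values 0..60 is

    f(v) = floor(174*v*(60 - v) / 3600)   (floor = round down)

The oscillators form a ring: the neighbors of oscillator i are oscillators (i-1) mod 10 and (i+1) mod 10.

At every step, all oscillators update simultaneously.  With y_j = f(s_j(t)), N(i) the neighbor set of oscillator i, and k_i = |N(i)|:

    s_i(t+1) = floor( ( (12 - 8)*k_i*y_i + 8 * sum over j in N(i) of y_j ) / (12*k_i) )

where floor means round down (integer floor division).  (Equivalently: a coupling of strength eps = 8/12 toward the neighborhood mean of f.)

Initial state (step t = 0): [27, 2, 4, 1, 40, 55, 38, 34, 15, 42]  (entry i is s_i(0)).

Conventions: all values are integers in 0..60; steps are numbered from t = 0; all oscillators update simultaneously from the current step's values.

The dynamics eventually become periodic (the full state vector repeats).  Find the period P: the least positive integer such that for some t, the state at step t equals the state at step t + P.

Simulating step by step:
t=0: [27, 2, 4, 1, 40, 55, 38, 34, 15, 42]
t=1: [28, 19, 5, 16, 17, 30, 31, 38, 36, 37]
t=2: [40, 31, 28, 27, 37, 40, 42, 41, 40, 41]
t=3: [39, 41, 43, 42, 40, 38, 37, 37, 37, 37]
t=4: [39, 37, 36, 36, 38, 39, 40, 41, 41, 40]
t=5: [39, 40, 41, 40, 40, 39, 38, 37, 37, 38]
t=6: [39, 38, 37, 37, 38, 39, 40, 40, 40, 40]
t=7: [39, 40, 40, 40, 40, 39, 38, 38, 38, 38]
t=8: [39, 38, 38, 38, 38, 39, 39, 40, 40, 39]
t=9: [39, 39, 40, 40, 39, 39, 38, 38, 38, 38]
t=10: [39, 38, 38, 38, 38, 39, 39, 40, 40, 39]

Answer: 2
Key observation: The state at step 8, [39, 38, 38, 38, 38, 39, 39, 40, 40, 39], reappears at step 10 — and no state repeats earlier — so the cycle the system enters has period 2.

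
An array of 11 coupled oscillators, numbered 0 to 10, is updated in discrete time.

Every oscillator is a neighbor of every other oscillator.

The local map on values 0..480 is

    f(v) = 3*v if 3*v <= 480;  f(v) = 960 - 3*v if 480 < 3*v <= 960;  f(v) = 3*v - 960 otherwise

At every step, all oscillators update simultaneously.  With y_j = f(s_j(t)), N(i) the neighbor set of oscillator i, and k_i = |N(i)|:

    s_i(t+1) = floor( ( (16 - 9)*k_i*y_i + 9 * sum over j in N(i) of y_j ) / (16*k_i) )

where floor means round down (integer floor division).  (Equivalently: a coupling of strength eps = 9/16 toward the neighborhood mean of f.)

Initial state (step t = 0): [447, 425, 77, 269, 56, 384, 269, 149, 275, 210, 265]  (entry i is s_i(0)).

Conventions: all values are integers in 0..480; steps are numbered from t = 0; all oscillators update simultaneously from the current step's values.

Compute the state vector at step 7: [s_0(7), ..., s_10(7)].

Answer: [306, 342, 279, 347, 333, 312, 347, 296, 360, 328, 334]

Derivation:
t=0: [447, 425, 77, 269, 56, 384, 269, 149, 275, 210, 265]
t=1: [295, 270, 238, 208, 214, 223, 208, 320, 201, 276, 213]
t=2: [172, 201, 237, 272, 265, 255, 272, 144, 280, 194, 266]
t=3: [326, 293, 251, 211, 219, 231, 211, 321, 202, 301, 218]
t=4: [133, 157, 205, 251, 242, 228, 251, 127, 261, 148, 243]
t=5: [341, 369, 321, 268, 278, 294, 268, 334, 257, 358, 277]
t=6: [91, 123, 68, 127, 115, 97, 127, 83, 139, 111, 116]
t=7: [306, 342, 279, 347, 333, 312, 347, 296, 360, 328, 334]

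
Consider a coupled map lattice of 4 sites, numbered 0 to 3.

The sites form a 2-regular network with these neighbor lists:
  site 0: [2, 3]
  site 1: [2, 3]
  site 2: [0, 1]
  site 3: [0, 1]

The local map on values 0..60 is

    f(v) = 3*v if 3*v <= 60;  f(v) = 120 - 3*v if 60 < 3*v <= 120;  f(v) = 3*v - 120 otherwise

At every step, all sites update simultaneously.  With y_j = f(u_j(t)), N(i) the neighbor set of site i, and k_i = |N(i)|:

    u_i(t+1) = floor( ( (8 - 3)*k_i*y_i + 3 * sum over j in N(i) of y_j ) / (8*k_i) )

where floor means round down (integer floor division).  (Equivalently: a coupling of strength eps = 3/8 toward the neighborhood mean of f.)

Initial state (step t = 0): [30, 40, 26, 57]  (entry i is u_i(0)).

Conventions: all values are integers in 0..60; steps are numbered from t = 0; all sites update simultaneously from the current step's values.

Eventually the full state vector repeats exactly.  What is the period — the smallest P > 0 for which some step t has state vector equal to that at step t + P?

Answer: 20
Key observation: The state at step 13, [41, 19, 32, 32], reappears at step 33 — and no state repeats earlier — so the cycle the system enters has period 20.

Derivation:
t=0: [30, 40, 26, 57]
t=1: [36, 17, 31, 37]
t=2: [14, 38, 28, 17]
t=3: [42, 20, 31, 40]
t=4: [8, 42, 29, 12]
t=5: [27, 16, 26, 28]
t=6: [39, 44, 42, 38]
t=7: [4, 9, 6, 6]
t=8: [14, 23, 18, 18]
t=9: [46, 52, 51, 51]
t=10: [23, 34, 30, 30]
t=11: [43, 22, 31, 31]
t=12: [15, 43, 28, 28]
t=13: [41, 19, 32, 32]
t=14: [10, 44, 26, 26]
t=15: [34, 23, 34, 34]
t=16: [18, 38, 24, 24]
t=17: [51, 21, 41, 41]
t=18: [21, 36, 18, 18]
t=19: [55, 27, 46, 46]
t=20: [34, 31, 27, 27]
t=21: [25, 31, 32, 32]
t=22: [37, 25, 28, 28]
t=23: [19, 41, 32, 32]
t=24: [44, 10, 26, 26]
t=25: [23, 34, 34, 34]
t=26: [38, 18, 24, 24]
t=27: [21, 51, 41, 41]
t=28: [36, 21, 18, 18]
t=29: [27, 55, 46, 46]
t=30: [31, 34, 27, 27]
t=31: [31, 25, 32, 32]
t=32: [25, 37, 28, 28]
t=33: [41, 19, 32, 32]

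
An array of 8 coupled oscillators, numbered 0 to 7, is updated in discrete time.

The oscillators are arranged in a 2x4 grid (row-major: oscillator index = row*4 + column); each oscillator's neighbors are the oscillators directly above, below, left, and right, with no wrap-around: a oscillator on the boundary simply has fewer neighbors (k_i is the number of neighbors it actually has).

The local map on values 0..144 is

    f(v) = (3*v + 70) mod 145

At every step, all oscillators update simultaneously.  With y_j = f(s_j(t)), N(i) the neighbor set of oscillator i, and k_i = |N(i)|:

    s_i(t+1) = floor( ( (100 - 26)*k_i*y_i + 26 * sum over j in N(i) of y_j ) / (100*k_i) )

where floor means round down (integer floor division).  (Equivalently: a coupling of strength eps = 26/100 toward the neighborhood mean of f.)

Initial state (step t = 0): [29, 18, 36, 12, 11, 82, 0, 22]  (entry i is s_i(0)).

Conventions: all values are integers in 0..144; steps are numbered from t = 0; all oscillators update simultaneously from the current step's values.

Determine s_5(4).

Simulating step by step:
t=0: [29, 18, 36, 12, 11, 82, 0, 22]
t=1: [38, 97, 50, 100, 81, 44, 68, 123]
t=2: [41, 67, 79, 69, 29, 61, 107, 30]
t=3: [53, 108, 43, 101, 29, 100, 86, 41]
t=4: [77, 95, 59, 74, 30, 72, 43, 51]

Answer: s_5(4) = 72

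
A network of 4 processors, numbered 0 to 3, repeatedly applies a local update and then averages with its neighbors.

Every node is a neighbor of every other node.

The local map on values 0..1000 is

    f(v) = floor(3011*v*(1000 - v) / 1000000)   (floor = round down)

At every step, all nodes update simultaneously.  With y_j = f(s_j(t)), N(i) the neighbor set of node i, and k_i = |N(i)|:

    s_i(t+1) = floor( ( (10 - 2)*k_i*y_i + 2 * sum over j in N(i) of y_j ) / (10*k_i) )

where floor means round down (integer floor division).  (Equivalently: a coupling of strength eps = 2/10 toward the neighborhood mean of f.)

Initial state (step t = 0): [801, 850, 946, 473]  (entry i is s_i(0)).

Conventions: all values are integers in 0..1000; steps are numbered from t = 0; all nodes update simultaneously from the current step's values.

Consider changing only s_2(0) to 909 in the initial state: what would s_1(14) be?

Simulating step by step:
t=0: [801, 850, 909, 473]
t=1: [475, 404, 306, 674]
t=2: [735, 716, 653, 669]
t=3: [599, 618, 669, 658]
t=4: [715, 705, 673, 681]
t=5: [619, 629, 655, 649]
t=6: [705, 699, 683, 687]
t=7: [629, 634, 647, 644]
t=8: [699, 697, 688, 691]
t=9: [634, 636, 644, 641]
t=10: [697, 696, 691, 692]
t=11: [636, 637, 641, 640]
t=12: [696, 695, 692, 693]
t=13: [637, 638, 640, 639]
t=14: [695, 694, 693, 694]

Answer: s_1(14) = 694
Key observation: This trace re-runs the system from the modified initial state.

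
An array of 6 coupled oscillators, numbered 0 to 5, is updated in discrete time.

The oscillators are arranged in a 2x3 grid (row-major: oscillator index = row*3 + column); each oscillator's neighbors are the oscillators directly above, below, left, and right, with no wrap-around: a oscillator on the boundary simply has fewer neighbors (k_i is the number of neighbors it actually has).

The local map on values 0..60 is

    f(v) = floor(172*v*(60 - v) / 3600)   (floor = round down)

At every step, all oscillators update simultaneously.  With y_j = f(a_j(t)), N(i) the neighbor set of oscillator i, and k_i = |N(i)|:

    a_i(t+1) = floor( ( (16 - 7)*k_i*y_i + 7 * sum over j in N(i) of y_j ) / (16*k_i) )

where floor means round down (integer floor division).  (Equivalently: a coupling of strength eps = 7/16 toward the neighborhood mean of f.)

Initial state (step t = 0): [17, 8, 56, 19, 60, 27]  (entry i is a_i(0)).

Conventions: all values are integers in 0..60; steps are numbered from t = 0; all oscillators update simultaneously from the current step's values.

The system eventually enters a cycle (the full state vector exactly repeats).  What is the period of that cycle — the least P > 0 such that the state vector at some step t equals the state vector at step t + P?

Simulating step by step:
t=0: [17, 8, 56, 19, 60, 27]
t=1: [31, 17, 18, 28, 14, 25]
t=2: [40, 34, 36, 39, 33, 37]
t=3: [39, 41, 41, 39, 41, 40]
t=4: [38, 37, 37, 38, 37, 37]
t=5: [39, 39, 40, 39, 39, 40]
t=6: [39, 38, 38, 39, 38, 38]
t=7: [39, 39, 39, 39, 39, 39]
t=8: [39, 39, 39, 39, 39, 39]

Answer: 1
Key observation: The state at step 7, [39, 39, 39, 39, 39, 39], reappears at step 8 — and no state repeats earlier — so the cycle the system enters has period 1.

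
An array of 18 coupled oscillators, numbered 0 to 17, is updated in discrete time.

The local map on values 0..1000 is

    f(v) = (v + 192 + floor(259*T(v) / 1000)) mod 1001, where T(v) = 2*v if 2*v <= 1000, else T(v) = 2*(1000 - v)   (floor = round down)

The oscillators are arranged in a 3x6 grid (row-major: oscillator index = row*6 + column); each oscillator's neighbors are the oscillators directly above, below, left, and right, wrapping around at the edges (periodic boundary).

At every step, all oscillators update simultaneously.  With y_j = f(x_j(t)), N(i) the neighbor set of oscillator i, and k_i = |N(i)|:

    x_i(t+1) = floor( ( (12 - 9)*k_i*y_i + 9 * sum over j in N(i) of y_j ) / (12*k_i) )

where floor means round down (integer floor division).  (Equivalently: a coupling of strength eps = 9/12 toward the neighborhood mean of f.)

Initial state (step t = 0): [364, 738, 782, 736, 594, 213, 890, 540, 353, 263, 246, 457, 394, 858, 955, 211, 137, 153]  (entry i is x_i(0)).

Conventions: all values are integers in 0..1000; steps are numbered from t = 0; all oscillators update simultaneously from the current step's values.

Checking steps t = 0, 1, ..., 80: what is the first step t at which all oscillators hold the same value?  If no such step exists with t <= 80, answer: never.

Simulating step by step:
t=0: [364, 738, 782, 736, 594, 213, 890, 540, 353, 263, 246, 457, 394, 858, 955, 211, 137, 153]  (not all equal)
t=1: [468, 376, 213, 425, 538, 700, 669, 439, 522, 497, 679, 528, 465, 404, 313, 357, 567, 591]  (not all equal)
t=2: [551, 768, 733, 802, 598, 729, 686, 694, 800, 717, 733, 448, 736, 798, 731, 826, 758, 790]  (not all equal)
t=3: [288, 239, 77, 252, 304, 565, 375, 67, 64, 80, 390, 264, 240, 69, 82, 80, 254, 222]  (not all equal)
t=4: [692, 424, 401, 441, 710, 695, 578, 429, 302, 445, 596, 720, 554, 396, 305, 412, 571, 639]  (not all equal)
t=5: [543, 673, 762, 690, 553, 41, 606, 823, 755, 840, 616, 397, 589, 818, 737, 835, 598, 390]  (not all equal)
t=6: [482, 243, 58, 249, 487, 724, 537, 65, 85, 71, 541, 394, 596, 249, 83, 255, 601, 765]  (not all equal)
t=7: [714, 526, 401, 533, 719, 524, 804, 525, 302, 532, 808, 586, 724, 548, 407, 554, 729, 552]  (not all equal)
t=8: [402, 763, 835, 766, 404, 629, 411, 743, 825, 746, 413, 647, 407, 767, 839, 769, 409, 632]  (not all equal)
t=9: [521, 217, 97, 218, 523, 310, 522, 218, 93, 219, 524, 315, 522, 219, 98, 220, 524, 313]  (not all equal)
t=10: [822, 570, 406, 571, 823, 776, 824, 569, 406, 570, 825, 777, 823, 570, 407, 571, 824, 777]  (not all equal)
t=11: [265, 786, 874, 786, 266, 91, 265, 786, 874, 786, 266, 91, 265, 786, 874, 787, 266, 91]  (not all equal)
t=12: [449, 190, 113, 190, 450, 429, 449, 190, 113, 190, 450, 429, 449, 190, 114, 190, 450, 429]  (not all equal)
t=13: [793, 531, 407, 532, 794, 854, 793, 531, 407, 532, 794, 854, 793, 532, 407, 532, 794, 854]  (not all equal)
t=14: [260, 772, 867, 772, 260, 109, 260, 772, 867, 772, 260, 109, 260, 772, 867, 772, 260, 109]  (not all equal)
t=15: [448, 184, 109, 184, 448, 442, 448, 184, 109, 184, 448, 442, 448, 184, 109, 184, 448, 442]  (not all equal)
t=16: [794, 524, 399, 524, 794, 865, 794, 524, 399, 524, 794, 865, 794, 524, 399, 524, 794, 865]  (not all equal)
t=17: [260, 767, 858, 767, 260, 112, 260, 767, 858, 767, 260, 112, 260, 767, 858, 767, 260, 112]  (not all equal)
t=18: [448, 181, 105, 181, 448, 446, 448, 181, 105, 181, 448, 446, 448, 181, 105, 181, 448, 446]  (not all equal)
t=19: [795, 520, 394, 520, 795, 870, 795, 520, 394, 520, 795, 870, 795, 520, 394, 520, 795, 870]  (not all equal)
t=20: [261, 765, 853, 765, 261, 114, 261, 765, 853, 765, 261, 114, 261, 765, 853, 765, 261, 114]  (not all equal)
t=21: [450, 180, 103, 180, 450, 448, 450, 180, 103, 180, 450, 448, 450, 180, 103, 180, 450, 448]  (not all equal)
t=22: [797, 519, 391, 519, 797, 873, 797, 519, 391, 519, 797, 873, 797, 519, 391, 519, 797, 873]  (not all equal)
t=23: [262, 764, 850, 764, 262, 115, 262, 764, 850, 764, 262, 115, 262, 764, 850, 764, 262, 115]  (not all equal)
t=24: [451, 180, 102, 180, 451, 449, 451, 180, 102, 180, 451, 449, 451, 180, 102, 180, 451, 449]  (not all equal)
t=25: [798, 519, 390, 519, 798, 874, 798, 519, 390, 519, 798, 874, 798, 519, 390, 519, 798, 874]  (not all equal)
t=26: [262, 764, 850, 764, 262, 116, 262, 764, 850, 764, 262, 116, 262, 764, 850, 764, 262, 116]  (not all equal)
t=27: [451, 180, 102, 180, 451, 450, 451, 180, 102, 180, 451, 450, 451, 180, 102, 180, 451, 450]  (not all equal)
t=28: [798, 519, 390, 519, 798, 875, 798, 519, 390, 519, 798, 875, 798, 519, 390, 519, 798, 875]  (not all equal)
t=29: [262, 764, 850, 764, 262, 116, 262, 764, 850, 764, 262, 116, 262, 764, 850, 764, 262, 116]  (not all equal)

Answer: never
Key observation: The state at step 26 reappears at step 29 — the system is in a cycle of period 3 from step 26 on.  No step 0..29 is synchronized, and the cycle repeats forever, so no step up to 80 (or ever) has all oscillators equal.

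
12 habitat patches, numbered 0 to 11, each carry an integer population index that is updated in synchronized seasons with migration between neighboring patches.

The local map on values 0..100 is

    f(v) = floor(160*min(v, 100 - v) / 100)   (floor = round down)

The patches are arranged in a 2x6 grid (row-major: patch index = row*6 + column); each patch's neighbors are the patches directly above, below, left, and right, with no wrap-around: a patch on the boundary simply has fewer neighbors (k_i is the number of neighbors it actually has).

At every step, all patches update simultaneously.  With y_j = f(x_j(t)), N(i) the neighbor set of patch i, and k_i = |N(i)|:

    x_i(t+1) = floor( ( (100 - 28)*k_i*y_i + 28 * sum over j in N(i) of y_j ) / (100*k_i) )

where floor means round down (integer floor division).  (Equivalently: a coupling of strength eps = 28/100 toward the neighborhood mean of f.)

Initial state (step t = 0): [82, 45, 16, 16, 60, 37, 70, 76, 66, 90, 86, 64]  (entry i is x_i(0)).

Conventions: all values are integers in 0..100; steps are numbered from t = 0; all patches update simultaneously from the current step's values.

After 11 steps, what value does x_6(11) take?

Simulating step by step:
t=0: [82, 45, 16, 16, 60, 37, 70, 76, 66, 90, 86, 64]
t=1: [36, 60, 32, 27, 55, 59, 43, 43, 46, 20, 28, 52]
t=2: [59, 62, 53, 45, 66, 67, 66, 68, 66, 37, 48, 69]
t=3: [62, 61, 71, 69, 57, 51, 55, 52, 56, 61, 69, 53]
t=4: [61, 61, 50, 51, 65, 76, 70, 73, 67, 60, 54, 71]
t=5: [60, 61, 75, 74, 57, 41, 49, 46, 54, 65, 68, 48]
t=6: [65, 61, 45, 44, 63, 66, 75, 72, 68, 55, 55, 70]
t=7: [54, 60, 68, 69, 60, 53, 42, 45, 54, 69, 68, 52]
t=8: [70, 64, 54, 50, 62, 73, 68, 70, 68, 51, 54, 72]
t=9: [49, 56, 70, 77, 61, 45, 50, 49, 55, 75, 69, 47]
t=10: [77, 69, 51, 39, 59, 71, 79, 76, 67, 43, 51, 70]
t=11: [37, 49, 71, 64, 64, 48, 34, 39, 54, 66, 73, 51]

Answer: x_6(11) = 34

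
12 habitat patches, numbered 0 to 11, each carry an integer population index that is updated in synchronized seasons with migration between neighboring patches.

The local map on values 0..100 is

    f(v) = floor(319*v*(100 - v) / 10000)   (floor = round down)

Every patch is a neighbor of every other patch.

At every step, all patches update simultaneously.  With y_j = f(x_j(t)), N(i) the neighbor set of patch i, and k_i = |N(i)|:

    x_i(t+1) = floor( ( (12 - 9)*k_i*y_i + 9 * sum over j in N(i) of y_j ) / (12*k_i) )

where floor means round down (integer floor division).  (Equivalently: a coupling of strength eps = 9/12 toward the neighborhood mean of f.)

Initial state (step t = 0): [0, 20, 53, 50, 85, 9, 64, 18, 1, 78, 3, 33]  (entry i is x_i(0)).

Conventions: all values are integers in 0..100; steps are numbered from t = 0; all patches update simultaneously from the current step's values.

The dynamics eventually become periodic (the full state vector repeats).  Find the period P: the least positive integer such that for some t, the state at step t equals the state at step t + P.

Answer: 2
Key observation: The state at step 6, [79, 79, 79, 79, 79, 79, 79, 79, 79, 79, 79, 79], reappears at step 8 — and no state repeats earlier — so the cycle the system enters has period 2.

Derivation:
t=0: [0, 20, 53, 50, 85, 9, 64, 18, 1, 78, 3, 33]
t=1: [36, 45, 50, 50, 43, 40, 49, 44, 36, 46, 37, 48]
t=2: [76, 77, 77, 77, 77, 76, 77, 77, 76, 77, 76, 77]
t=3: [56, 56, 56, 56, 56, 56, 56, 56, 56, 56, 56, 56]
t=4: [78, 78, 78, 78, 78, 78, 78, 78, 78, 78, 78, 78]
t=5: [54, 54, 54, 54, 54, 54, 54, 54, 54, 54, 54, 54]
t=6: [79, 79, 79, 79, 79, 79, 79, 79, 79, 79, 79, 79]
t=7: [52, 52, 52, 52, 52, 52, 52, 52, 52, 52, 52, 52]
t=8: [79, 79, 79, 79, 79, 79, 79, 79, 79, 79, 79, 79]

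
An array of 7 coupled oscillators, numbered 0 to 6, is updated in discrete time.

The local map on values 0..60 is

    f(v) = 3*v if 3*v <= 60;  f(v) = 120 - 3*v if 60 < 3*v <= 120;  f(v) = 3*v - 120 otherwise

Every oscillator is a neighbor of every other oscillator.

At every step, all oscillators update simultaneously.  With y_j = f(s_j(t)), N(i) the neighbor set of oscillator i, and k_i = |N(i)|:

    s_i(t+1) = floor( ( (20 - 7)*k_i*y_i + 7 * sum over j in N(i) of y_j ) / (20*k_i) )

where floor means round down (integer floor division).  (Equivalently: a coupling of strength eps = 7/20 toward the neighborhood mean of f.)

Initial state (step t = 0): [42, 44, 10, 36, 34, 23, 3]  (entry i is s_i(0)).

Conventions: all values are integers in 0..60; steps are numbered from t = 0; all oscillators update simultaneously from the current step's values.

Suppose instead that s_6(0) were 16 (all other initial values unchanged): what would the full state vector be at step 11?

Simulating step by step:
t=0: [42, 44, 10, 36, 34, 23, 16]
t=1: [13, 17, 28, 17, 20, 40, 38]
t=2: [37, 44, 35, 44, 49, 14, 17]
t=3: [15, 16, 18, 16, 25, 34, 39]
t=4: [41, 43, 47, 43, 41, 25, 17]
t=5: [10, 13, 20, 13, 10, 34, 38]
t=6: [30, 36, 48, 36, 30, 23, 16]
t=7: [29, 19, 26, 19, 29, 42, 40]
t=8: [32, 47, 38, 47, 32, 16, 13]
t=9: [24, 23, 14, 23, 24, 39, 33]
t=10: [43, 45, 40, 45, 43, 17, 27]
t=11: [13, 16, 8, 16, 13, 38, 31]

Answer: [13, 16, 8, 16, 13, 38, 31]
Key observation: This trace re-runs the system from the modified initial state.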